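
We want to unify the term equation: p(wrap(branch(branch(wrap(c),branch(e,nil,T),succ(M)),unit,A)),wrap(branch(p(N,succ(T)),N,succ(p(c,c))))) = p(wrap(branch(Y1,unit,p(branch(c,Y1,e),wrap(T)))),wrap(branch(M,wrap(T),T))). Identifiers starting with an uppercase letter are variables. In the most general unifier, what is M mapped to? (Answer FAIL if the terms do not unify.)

Decompose p/2: wrap(branch(branch(wrap(c),branch(e,nil,T),succ(M)),unit,A)) = wrap(branch(Y1,unit,p(branch(c,Y1,e),wrap(T)))),  wrap(branch(p(N,succ(T)),N,succ(p(c,c)))) = wrap(branch(M,wrap(T),T)).
Decompose wrap/1: branch(branch(wrap(c),branch(e,nil,T),succ(M)),unit,A) = branch(Y1,unit,p(branch(c,Y1,e),wrap(T))).
Decompose branch/3: branch(wrap(c),branch(e,nil,T),succ(M)) = Y1,  unit = unit,  A = p(branch(c,Y1,e),wrap(T)).
Bind Y1 := branch(wrap(c),branch(e,nil,T),succ(M)); substituting into the one remaining equation that mentions Y1 gives: A = p(branch(c,branch(wrap(c),branch(e,nil,T),succ(M)),e),wrap(T)).
Delete trivial equation unit = unit.
Bind A := p(branch(c,branch(wrap(c),branch(e,nil,T),succ(M)),e),wrap(T)); no other remaining equation mentions A.
Decompose wrap/1: branch(p(N,succ(T)),N,succ(p(c,c))) = branch(M,wrap(T),T).
Decompose branch/3: p(N,succ(T)) = M,  N = wrap(T),  succ(p(c,c)) = T.
Bind M := p(N,succ(T)); no other remaining equation mentions M. Substituting into the earlier bindings gives Y1 := branch(wrap(c),branch(e,nil,T),succ(p(N,succ(T)))), A := p(branch(c,branch(wrap(c),branch(e,nil,T),succ(p(N,succ(T)))),e),wrap(T)).
Bind N := wrap(T); no other remaining equation mentions N. Substituting into the earlier bindings gives Y1 := branch(wrap(c),branch(e,nil,T),succ(p(wrap(T),succ(T)))), A := p(branch(c,branch(wrap(c),branch(e,nil,T),succ(p(wrap(T),succ(T)))),e),wrap(T)), M := p(wrap(T),succ(T)).
Bind T := succ(p(c,c)). Substituting into the earlier bindings gives Y1 := branch(wrap(c),branch(e,nil,succ(p(c,c))),succ(p(wrap(succ(p(c,c))),succ(succ(p(c,c)))))), A := p(branch(c,branch(wrap(c),branch(e,nil,succ(p(c,c))),succ(p(wrap(succ(p(c,c))),succ(succ(p(c,c)))))),e),wrap(succ(p(c,c)))), M := p(wrap(succ(p(c,c))),succ(succ(p(c,c)))), N := wrap(succ(p(c,c))).
MGU = { Y1 -> branch(wrap(c),branch(e,nil,succ(p(c,c))),succ(p(wrap(succ(p(c,c))),succ(succ(p(c,c)))))), A -> p(branch(c,branch(wrap(c),branch(e,nil,succ(p(c,c))),succ(p(wrap(succ(p(c,c))),succ(succ(p(c,c)))))),e),wrap(succ(p(c,c)))), M -> p(wrap(succ(p(c,c))),succ(succ(p(c,c)))), N -> wrap(succ(p(c,c))), T -> succ(p(c,c)) }, so M -> p(wrap(succ(p(c,c))),succ(succ(p(c,c)))).

p(wrap(succ(p(c,c))),succ(succ(p(c,c))))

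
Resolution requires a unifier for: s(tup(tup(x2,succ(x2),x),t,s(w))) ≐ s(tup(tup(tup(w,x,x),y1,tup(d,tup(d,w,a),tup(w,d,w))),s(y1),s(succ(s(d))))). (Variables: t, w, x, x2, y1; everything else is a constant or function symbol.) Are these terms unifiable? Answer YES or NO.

Decompose s/1: tup(tup(x2,succ(x2),x),t,s(w)) ≐ tup(tup(tup(w,x,x),y1,tup(d,tup(d,w,a),tup(w,d,w))),s(y1),s(succ(s(d)))).
Decompose tup/3: tup(x2,succ(x2),x) ≐ tup(tup(w,x,x),y1,tup(d,tup(d,w,a),tup(w,d,w))),  t ≐ s(y1),  s(w) ≐ s(succ(s(d))).
Decompose tup/3: x2 ≐ tup(w,x,x),  succ(x2) ≐ y1,  x ≐ tup(d,tup(d,w,a),tup(w,d,w)).
Bind x2 := tup(w,x,x); substituting into the one remaining equation that mentions x2 gives: succ(tup(w,x,x)) ≐ y1.
Bind y1 := succ(tup(w,x,x)); substituting into the one remaining equation that mentions y1 gives: t ≐ s(succ(tup(w,x,x))).
Bind x := tup(d,tup(d,w,a),tup(w,d,w)); substituting into the one remaining equation that mentions x gives: t ≐ s(succ(tup(w,tup(d,tup(d,w,a),tup(w,d,w)),tup(d,tup(d,w,a),tup(w,d,w))))). Substituting into the earlier bindings gives x2 := tup(w,tup(d,tup(d,w,a),tup(w,d,w)),tup(d,tup(d,w,a),tup(w,d,w))), y1 := succ(tup(w,tup(d,tup(d,w,a),tup(w,d,w)),tup(d,tup(d,w,a),tup(w,d,w)))).
Bind t := s(succ(tup(w,tup(d,tup(d,w,a),tup(w,d,w)),tup(d,tup(d,w,a),tup(w,d,w))))); no other remaining equation mentions t.
Decompose s/1: w ≐ succ(s(d)).
Bind w := succ(s(d)). Substituting into the earlier bindings gives x2 := tup(succ(s(d)),tup(d,tup(d,succ(s(d)),a),tup(succ(s(d)),d,succ(s(d)))),tup(d,tup(d,succ(s(d)),a),tup(succ(s(d)),d,succ(s(d))))), y1 := succ(tup(succ(s(d)),tup(d,tup(d,succ(s(d)),a),tup(succ(s(d)),d,succ(s(d)))),tup(d,tup(d,succ(s(d)),a),tup(succ(s(d)),d,succ(s(d)))))), x := tup(d,tup(d,succ(s(d)),a),tup(succ(s(d)),d,succ(s(d)))), t := s(succ(tup(succ(s(d)),tup(d,tup(d,succ(s(d)),a),tup(succ(s(d)),d,succ(s(d)))),tup(d,tup(d,succ(s(d)),a),tup(succ(s(d)),d,succ(s(d))))))).
No equations remain and no clash or occurs-check failure arose, so a unifier exists.

YES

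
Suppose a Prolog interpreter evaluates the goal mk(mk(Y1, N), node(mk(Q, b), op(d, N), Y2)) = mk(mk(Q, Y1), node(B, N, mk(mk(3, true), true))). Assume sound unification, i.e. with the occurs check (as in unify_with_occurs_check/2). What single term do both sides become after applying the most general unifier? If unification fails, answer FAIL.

FAIL

Decompose mk/2: mk(Y1, N) = mk(Q, Y1),  node(mk(Q, b), op(d, N), Y2) = node(B, N, mk(mk(3, true), true)).
Decompose mk/2: Y1 = Q,  N = Y1.
Bind Y1 := Q; substituting into the one remaining equation that mentions Y1 gives: N = Q.
Bind N := Q; substituting into the remaining equation gives: node(mk(Q, b), op(d, Q), Y2) = node(B, Q, mk(mk(3, true), true)).
Decompose node/3: mk(Q, b) = B,  op(d, Q) = Q,  Y2 = mk(mk(3, true), true).
Bind B := mk(Q, b); no other remaining equation mentions B.
Occurs check fails: Q occurs in op(d, Q); the equation Q = op(d, Q) has no finite solution.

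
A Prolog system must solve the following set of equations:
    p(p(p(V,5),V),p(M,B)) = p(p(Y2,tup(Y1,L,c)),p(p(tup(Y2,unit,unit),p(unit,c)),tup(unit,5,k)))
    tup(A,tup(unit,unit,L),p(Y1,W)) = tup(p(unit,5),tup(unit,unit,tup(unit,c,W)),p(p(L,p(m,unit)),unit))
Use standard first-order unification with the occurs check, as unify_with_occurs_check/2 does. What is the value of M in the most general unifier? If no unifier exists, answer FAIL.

p(tup(p(tup(p(tup(unit,c,unit),p(m,unit)),tup(unit,c,unit),c),5),unit,unit),p(unit,c))

Decompose p/2: p(p(V,5),V) = p(Y2,tup(Y1,L,c)),  p(M,B) = p(p(tup(Y2,unit,unit),p(unit,c)),tup(unit,5,k)).
Decompose p/2: p(V,5) = Y2,  V = tup(Y1,L,c).
Bind Y2 := p(V,5); substituting into the one remaining equation that mentions Y2 gives: p(M,B) = p(p(tup(p(V,5),unit,unit),p(unit,c)),tup(unit,5,k)).
Bind V := tup(Y1,L,c); substituting into the one remaining equation that mentions V gives: p(M,B) = p(p(tup(p(tup(Y1,L,c),5),unit,unit),p(unit,c)),tup(unit,5,k)). Substituting into the earlier binding gives Y2 := p(tup(Y1,L,c),5).
Decompose p/2: M = p(tup(p(tup(Y1,L,c),5),unit,unit),p(unit,c)),  B = tup(unit,5,k).
Bind M := p(tup(p(tup(Y1,L,c),5),unit,unit),p(unit,c)); no other remaining equation mentions M.
Bind B := tup(unit,5,k); no other remaining equation mentions B.
Decompose tup/3: A = p(unit,5),  tup(unit,unit,L) = tup(unit,unit,tup(unit,c,W)),  p(Y1,W) = p(p(L,p(m,unit)),unit).
Bind A := p(unit,5); no other remaining equation mentions A.
Decompose tup/3: unit = unit,  unit = unit,  L = tup(unit,c,W).
Delete trivial equation unit = unit.
Delete trivial equation unit = unit.
Bind L := tup(unit,c,W); substituting into the remaining equation gives: p(Y1,W) = p(p(tup(unit,c,W),p(m,unit)),unit). Substituting into the earlier bindings gives Y2 := p(tup(Y1,tup(unit,c,W),c),5), V := tup(Y1,tup(unit,c,W),c), M := p(tup(p(tup(Y1,tup(unit,c,W),c),5),unit,unit),p(unit,c)).
Decompose p/2: Y1 = p(tup(unit,c,W),p(m,unit)),  W = unit.
Bind Y1 := p(tup(unit,c,W),p(m,unit)); no other remaining equation mentions Y1. Substituting into the earlier bindings gives Y2 := p(tup(p(tup(unit,c,W),p(m,unit)),tup(unit,c,W),c),5), V := tup(p(tup(unit,c,W),p(m,unit)),tup(unit,c,W),c), M := p(tup(p(tup(p(tup(unit,c,W),p(m,unit)),tup(unit,c,W),c),5),unit,unit),p(unit,c)).
Bind W := unit. Substituting into the earlier bindings gives Y2 := p(tup(p(tup(unit,c,unit),p(m,unit)),tup(unit,c,unit),c),5), V := tup(p(tup(unit,c,unit),p(m,unit)),tup(unit,c,unit),c), M := p(tup(p(tup(p(tup(unit,c,unit),p(m,unit)),tup(unit,c,unit),c),5),unit,unit),p(unit,c)), L := tup(unit,c,unit), Y1 := p(tup(unit,c,unit),p(m,unit)).
MGU = { Y2 ↦ p(tup(p(tup(unit,c,unit),p(m,unit)),tup(unit,c,unit),c),5), V ↦ tup(p(tup(unit,c,unit),p(m,unit)),tup(unit,c,unit),c), M ↦ p(tup(p(tup(p(tup(unit,c,unit),p(m,unit)),tup(unit,c,unit),c),5),unit,unit),p(unit,c)), B ↦ tup(unit,5,k), A ↦ p(unit,5), L ↦ tup(unit,c,unit), Y1 ↦ p(tup(unit,c,unit),p(m,unit)), W ↦ unit }, so M ↦ p(tup(p(tup(p(tup(unit,c,unit),p(m,unit)),tup(unit,c,unit),c),5),unit,unit),p(unit,c)).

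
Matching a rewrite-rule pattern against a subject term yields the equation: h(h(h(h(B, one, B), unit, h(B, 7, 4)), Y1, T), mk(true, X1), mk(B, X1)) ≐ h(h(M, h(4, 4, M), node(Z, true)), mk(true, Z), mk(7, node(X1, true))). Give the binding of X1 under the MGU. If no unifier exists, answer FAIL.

FAIL

Decompose h/3: h(h(h(B, one, B), unit, h(B, 7, 4)), Y1, T) ≐ h(M, h(4, 4, M), node(Z, true)),  mk(true, X1) ≐ mk(true, Z),  mk(B, X1) ≐ mk(7, node(X1, true)).
Decompose h/3: h(h(B, one, B), unit, h(B, 7, 4)) ≐ M,  Y1 ≐ h(4, 4, M),  T ≐ node(Z, true).
Bind M := h(h(B, one, B), unit, h(B, 7, 4)); substituting into the one remaining equation that mentions M gives: Y1 ≐ h(4, 4, h(h(B, one, B), unit, h(B, 7, 4))).
Bind Y1 := h(4, 4, h(h(B, one, B), unit, h(B, 7, 4))); no other remaining equation mentions Y1.
Bind T := node(Z, true); no other remaining equation mentions T.
Decompose mk/2: true ≐ true,  X1 ≐ Z.
Delete trivial equation true ≐ true.
Bind X1 := Z; substituting into the remaining equation gives: mk(B, Z) ≐ mk(7, node(Z, true)).
Decompose mk/2: B ≐ 7,  Z ≐ node(Z, true).
Bind B := 7; no other remaining equation mentions B. Substituting into the earlier bindings gives M := h(h(7, one, 7), unit, h(7, 7, 4)), Y1 := h(4, 4, h(h(7, one, 7), unit, h(7, 7, 4))).
Occurs check fails: Z occurs in node(Z, true); the equation Z ≐ node(Z, true) has no finite solution.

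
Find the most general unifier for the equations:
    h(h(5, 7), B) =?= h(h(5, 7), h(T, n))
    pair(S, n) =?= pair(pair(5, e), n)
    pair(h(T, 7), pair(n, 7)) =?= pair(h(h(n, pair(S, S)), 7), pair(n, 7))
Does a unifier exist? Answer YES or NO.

Decompose h/2: h(5, 7) =?= h(5, 7),  B =?= h(T, n).
Delete trivial equation h(5, 7) =?= h(5, 7).
Bind B := h(T, n); no other remaining equation mentions B.
Decompose pair/2: S =?= pair(5, e),  n =?= n.
Bind S := pair(5, e); substituting into the one remaining equation that mentions S gives: pair(h(T, 7), pair(n, 7)) =?= pair(h(h(n, pair(pair(5, e), pair(5, e))), 7), pair(n, 7)).
Delete trivial equation n =?= n.
Decompose pair/2: h(T, 7) =?= h(h(n, pair(pair(5, e), pair(5, e))), 7),  pair(n, 7) =?= pair(n, 7).
Decompose h/2: T =?= h(n, pair(pair(5, e), pair(5, e))),  7 =?= 7.
Bind T := h(n, pair(pair(5, e), pair(5, e))); no other remaining equation mentions T. Substituting into the earlier binding gives B := h(h(n, pair(pair(5, e), pair(5, e))), n).
Delete trivial equation 7 =?= 7.
Delete trivial equation pair(n, 7) =?= pair(n, 7).
No equations remain and no clash or occurs-check failure arose, so a unifier exists.

YES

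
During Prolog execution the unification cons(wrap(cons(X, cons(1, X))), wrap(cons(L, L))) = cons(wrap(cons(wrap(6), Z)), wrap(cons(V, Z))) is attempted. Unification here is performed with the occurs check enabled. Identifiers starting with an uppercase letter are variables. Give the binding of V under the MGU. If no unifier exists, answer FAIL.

Decompose cons/2: wrap(cons(X, cons(1, X))) = wrap(cons(wrap(6), Z)),  wrap(cons(L, L)) = wrap(cons(V, Z)).
Decompose wrap/1: cons(X, cons(1, X)) = cons(wrap(6), Z).
Decompose cons/2: X = wrap(6),  cons(1, X) = Z.
Bind X := wrap(6); substituting into the one remaining equation that mentions X gives: cons(1, wrap(6)) = Z.
Bind Z := cons(1, wrap(6)); substituting into the remaining equation gives: wrap(cons(L, L)) = wrap(cons(V, cons(1, wrap(6)))).
Decompose wrap/1: cons(L, L) = cons(V, cons(1, wrap(6))).
Decompose cons/2: L = V,  L = cons(1, wrap(6)).
Bind L := V; substituting into the remaining equation gives: V = cons(1, wrap(6)).
Bind V := cons(1, wrap(6)). Substituting into the earlier binding gives L := cons(1, wrap(6)).
MGU = { X = wrap(6), Z = cons(1, wrap(6)), L = cons(1, wrap(6)), V = cons(1, wrap(6)) }, so V = cons(1, wrap(6)).

cons(1, wrap(6))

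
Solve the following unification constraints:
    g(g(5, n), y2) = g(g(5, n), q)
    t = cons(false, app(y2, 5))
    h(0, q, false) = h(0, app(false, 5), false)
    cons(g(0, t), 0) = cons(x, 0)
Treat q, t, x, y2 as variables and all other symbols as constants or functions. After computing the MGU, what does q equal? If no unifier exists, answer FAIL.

Decompose g/2: g(5, n) = g(5, n),  y2 = q.
Delete trivial equation g(5, n) = g(5, n).
Bind y2 := q; substituting into the one remaining equation that mentions y2 gives: t = cons(false, app(q, 5)).
Bind t := cons(false, app(q, 5)); substituting into the one remaining equation that mentions t gives: cons(g(0, cons(false, app(q, 5))), 0) = cons(x, 0).
Decompose h/3: 0 = 0,  q = app(false, 5),  false = false.
Delete trivial equation 0 = 0.
Bind q := app(false, 5); substituting into the one remaining equation that mentions q gives: cons(g(0, cons(false, app(app(false, 5), 5))), 0) = cons(x, 0). Substituting into the earlier bindings gives y2 := app(false, 5), t := cons(false, app(app(false, 5), 5)).
Delete trivial equation false = false.
Decompose cons/2: g(0, cons(false, app(app(false, 5), 5))) = x,  0 = 0.
Bind x := g(0, cons(false, app(app(false, 5), 5))); no other remaining equation mentions x.
Delete trivial equation 0 = 0.
MGU = { y2 := app(false, 5), t := cons(false, app(app(false, 5), 5)), q := app(false, 5), x := g(0, cons(false, app(app(false, 5), 5))) }, so q := app(false, 5).

app(false, 5)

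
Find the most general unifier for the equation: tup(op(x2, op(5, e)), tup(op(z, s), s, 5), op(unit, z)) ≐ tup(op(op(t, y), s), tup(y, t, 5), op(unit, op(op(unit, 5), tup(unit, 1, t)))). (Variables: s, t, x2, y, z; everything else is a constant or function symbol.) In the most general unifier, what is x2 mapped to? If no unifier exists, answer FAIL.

op(op(5, e), op(op(op(unit, 5), tup(unit, 1, op(5, e))), op(5, e)))

Decompose tup/3: op(x2, op(5, e)) ≐ op(op(t, y), s),  tup(op(z, s), s, 5) ≐ tup(y, t, 5),  op(unit, z) ≐ op(unit, op(op(unit, 5), tup(unit, 1, t))).
Decompose op/2: x2 ≐ op(t, y),  op(5, e) ≐ s.
Bind x2 := op(t, y); no other remaining equation mentions x2.
Bind s := op(5, e); substituting into the one remaining equation that mentions s gives: tup(op(z, op(5, e)), op(5, e), 5) ≐ tup(y, t, 5).
Decompose tup/3: op(z, op(5, e)) ≐ y,  op(5, e) ≐ t,  5 ≐ 5.
Bind y := op(z, op(5, e)); no other remaining equation mentions y. Substituting into the earlier binding gives x2 := op(t, op(z, op(5, e))).
Bind t := op(5, e); substituting into the one remaining equation that mentions t gives: op(unit, z) ≐ op(unit, op(op(unit, 5), tup(unit, 1, op(5, e)))). Substituting into the earlier binding gives x2 := op(op(5, e), op(z, op(5, e))).
Delete trivial equation 5 ≐ 5.
Decompose op/2: unit ≐ unit,  z ≐ op(op(unit, 5), tup(unit, 1, op(5, e))).
Delete trivial equation unit ≐ unit.
Bind z := op(op(unit, 5), tup(unit, 1, op(5, e))). Substituting into the earlier bindings gives x2 := op(op(5, e), op(op(op(unit, 5), tup(unit, 1, op(5, e))), op(5, e))), y := op(op(op(unit, 5), tup(unit, 1, op(5, e))), op(5, e)).
MGU = { x2 -> op(op(5, e), op(op(op(unit, 5), tup(unit, 1, op(5, e))), op(5, e))), s -> op(5, e), y -> op(op(op(unit, 5), tup(unit, 1, op(5, e))), op(5, e)), t -> op(5, e), z -> op(op(unit, 5), tup(unit, 1, op(5, e))) }, so x2 -> op(op(5, e), op(op(op(unit, 5), tup(unit, 1, op(5, e))), op(5, e))).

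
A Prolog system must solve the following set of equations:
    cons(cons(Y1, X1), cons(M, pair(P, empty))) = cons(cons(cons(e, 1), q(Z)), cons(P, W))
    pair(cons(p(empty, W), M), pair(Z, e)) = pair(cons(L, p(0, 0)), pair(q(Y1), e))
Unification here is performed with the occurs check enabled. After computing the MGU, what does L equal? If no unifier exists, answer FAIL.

Decompose cons/2: cons(Y1, X1) = cons(cons(e, 1), q(Z)),  cons(M, pair(P, empty)) = cons(P, W).
Decompose cons/2: Y1 = cons(e, 1),  X1 = q(Z).
Bind Y1 := cons(e, 1); substituting into the one remaining equation that mentions Y1 gives: pair(cons(p(empty, W), M), pair(Z, e)) = pair(cons(L, p(0, 0)), pair(q(cons(e, 1)), e)).
Bind X1 := q(Z); no other remaining equation mentions X1.
Decompose cons/2: M = P,  pair(P, empty) = W.
Bind M := P; substituting into the one remaining equation that mentions M gives: pair(cons(p(empty, W), P), pair(Z, e)) = pair(cons(L, p(0, 0)), pair(q(cons(e, 1)), e)).
Bind W := pair(P, empty); substituting into the remaining equation gives: pair(cons(p(empty, pair(P, empty)), P), pair(Z, e)) = pair(cons(L, p(0, 0)), pair(q(cons(e, 1)), e)).
Decompose pair/2: cons(p(empty, pair(P, empty)), P) = cons(L, p(0, 0)),  pair(Z, e) = pair(q(cons(e, 1)), e).
Decompose cons/2: p(empty, pair(P, empty)) = L,  P = p(0, 0).
Bind L := p(empty, pair(P, empty)); no other remaining equation mentions L.
Bind P := p(0, 0); no other remaining equation mentions P. Substituting into the earlier bindings gives M := p(0, 0), W := pair(p(0, 0), empty), L := p(empty, pair(p(0, 0), empty)).
Decompose pair/2: Z = q(cons(e, 1)),  e = e.
Bind Z := q(cons(e, 1)); no other remaining equation mentions Z. Substituting into the earlier binding gives X1 := q(q(cons(e, 1))).
Delete trivial equation e = e.
MGU = { Y1 = cons(e, 1), X1 = q(q(cons(e, 1))), M = p(0, 0), W = pair(p(0, 0), empty), L = p(empty, pair(p(0, 0), empty)), P = p(0, 0), Z = q(cons(e, 1)) }, so L = p(empty, pair(p(0, 0), empty)).

p(empty, pair(p(0, 0), empty))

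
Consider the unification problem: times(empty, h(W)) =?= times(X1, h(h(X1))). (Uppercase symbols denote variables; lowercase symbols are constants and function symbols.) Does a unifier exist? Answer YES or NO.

YES

Decompose times/2: empty =?= X1,  h(W) =?= h(h(X1)).
Bind X1 := empty; substituting into the remaining equation gives: h(W) =?= h(h(empty)).
Decompose h/1: W =?= h(empty).
Bind W := h(empty).
No equations remain and no clash or occurs-check failure arose, so a unifier exists.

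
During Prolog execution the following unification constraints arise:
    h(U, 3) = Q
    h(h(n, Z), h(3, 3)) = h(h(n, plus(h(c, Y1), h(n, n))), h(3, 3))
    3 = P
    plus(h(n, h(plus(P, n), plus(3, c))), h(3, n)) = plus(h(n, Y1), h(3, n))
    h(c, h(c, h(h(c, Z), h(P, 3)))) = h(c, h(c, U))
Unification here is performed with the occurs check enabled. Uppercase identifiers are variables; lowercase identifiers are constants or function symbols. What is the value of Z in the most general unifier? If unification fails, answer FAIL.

Bind Q := h(U, 3); no other remaining equation mentions Q.
Decompose h/2: h(n, Z) = h(n, plus(h(c, Y1), h(n, n))),  h(3, 3) = h(3, 3).
Decompose h/2: n = n,  Z = plus(h(c, Y1), h(n, n)).
Delete trivial equation n = n.
Bind Z := plus(h(c, Y1), h(n, n)); substituting into the one remaining equation that mentions Z gives: h(c, h(c, h(h(c, plus(h(c, Y1), h(n, n))), h(P, 3)))) = h(c, h(c, U)).
Delete trivial equation h(3, 3) = h(3, 3).
Bind P := 3; substituting into the remaining equations gives: plus(h(n, h(plus(3, n), plus(3, c))), h(3, n)) = plus(h(n, Y1), h(3, n)),  h(c, h(c, h(h(c, plus(h(c, Y1), h(n, n))), h(3, 3)))) = h(c, h(c, U)).
Decompose plus/2: h(n, h(plus(3, n), plus(3, c))) = h(n, Y1),  h(3, n) = h(3, n).
Decompose h/2: n = n,  h(plus(3, n), plus(3, c)) = Y1.
Delete trivial equation n = n.
Bind Y1 := h(plus(3, n), plus(3, c)); substituting into the one remaining equation that mentions Y1 gives: h(c, h(c, h(h(c, plus(h(c, h(plus(3, n), plus(3, c))), h(n, n))), h(3, 3)))) = h(c, h(c, U)). Substituting into the earlier binding gives Z := plus(h(c, h(plus(3, n), plus(3, c))), h(n, n)).
Delete trivial equation h(3, n) = h(3, n).
Decompose h/2: c = c,  h(c, h(h(c, plus(h(c, h(plus(3, n), plus(3, c))), h(n, n))), h(3, 3))) = h(c, U).
Delete trivial equation c = c.
Decompose h/2: c = c,  h(h(c, plus(h(c, h(plus(3, n), plus(3, c))), h(n, n))), h(3, 3)) = U.
Delete trivial equation c = c.
Bind U := h(h(c, plus(h(c, h(plus(3, n), plus(3, c))), h(n, n))), h(3, 3)). Substituting into the earlier binding gives Q := h(h(h(c, plus(h(c, h(plus(3, n), plus(3, c))), h(n, n))), h(3, 3)), 3).
MGU = { Q ↦ h(h(h(c, plus(h(c, h(plus(3, n), plus(3, c))), h(n, n))), h(3, 3)), 3), Z ↦ plus(h(c, h(plus(3, n), plus(3, c))), h(n, n)), P ↦ 3, Y1 ↦ h(plus(3, n), plus(3, c)), U ↦ h(h(c, plus(h(c, h(plus(3, n), plus(3, c))), h(n, n))), h(3, 3)) }, so Z ↦ plus(h(c, h(plus(3, n), plus(3, c))), h(n, n)).

plus(h(c, h(plus(3, n), plus(3, c))), h(n, n))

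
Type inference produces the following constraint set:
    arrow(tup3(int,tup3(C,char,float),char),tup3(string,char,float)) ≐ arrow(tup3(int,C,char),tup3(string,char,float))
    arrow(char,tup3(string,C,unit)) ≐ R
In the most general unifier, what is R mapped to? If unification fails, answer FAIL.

Decompose arrow/2: tup3(int,tup3(C,char,float),char) ≐ tup3(int,C,char),  tup3(string,char,float) ≐ tup3(string,char,float).
Decompose tup3/3: int ≐ int,  tup3(C,char,float) ≐ C,  char ≐ char.
Delete trivial equation int ≐ int.
Occurs check fails: C occurs in tup3(C,char,float); the equation C ≐ tup3(C,char,float) has no finite solution.

FAIL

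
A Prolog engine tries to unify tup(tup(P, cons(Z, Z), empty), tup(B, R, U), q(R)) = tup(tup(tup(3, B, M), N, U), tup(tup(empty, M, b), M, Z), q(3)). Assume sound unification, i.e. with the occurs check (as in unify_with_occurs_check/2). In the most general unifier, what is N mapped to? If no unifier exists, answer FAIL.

cons(empty, empty)

Decompose tup/3: tup(P, cons(Z, Z), empty) = tup(tup(3, B, M), N, U),  tup(B, R, U) = tup(tup(empty, M, b), M, Z),  q(R) = q(3).
Decompose tup/3: P = tup(3, B, M),  cons(Z, Z) = N,  empty = U.
Bind P := tup(3, B, M); no other remaining equation mentions P.
Bind N := cons(Z, Z); no other remaining equation mentions N.
Bind U := empty; substituting into the one remaining equation that mentions U gives: tup(B, R, empty) = tup(tup(empty, M, b), M, Z).
Decompose tup/3: B = tup(empty, M, b),  R = M,  empty = Z.
Bind B := tup(empty, M, b); no other remaining equation mentions B. Substituting into the earlier binding gives P := tup(3, tup(empty, M, b), M).
Bind R := M; substituting into the one remaining equation that mentions R gives: q(M) = q(3).
Bind Z := empty; no other remaining equation mentions Z. Substituting into the earlier binding gives N := cons(empty, empty).
Decompose q/1: M = 3.
Bind M := 3. Substituting into the earlier bindings gives P := tup(3, tup(empty, 3, b), 3), B := tup(empty, 3, b), R := 3.
MGU = { P -> tup(3, tup(empty, 3, b), 3), N -> cons(empty, empty), U -> empty, B -> tup(empty, 3, b), R -> 3, Z -> empty, M -> 3 }, so N -> cons(empty, empty).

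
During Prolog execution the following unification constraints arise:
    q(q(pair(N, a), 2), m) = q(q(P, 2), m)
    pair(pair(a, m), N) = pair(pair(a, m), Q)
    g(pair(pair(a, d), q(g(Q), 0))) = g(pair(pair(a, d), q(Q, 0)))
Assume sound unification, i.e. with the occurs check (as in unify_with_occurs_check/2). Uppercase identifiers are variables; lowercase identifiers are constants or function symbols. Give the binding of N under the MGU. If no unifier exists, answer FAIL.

FAIL

Decompose q/2: q(pair(N, a), 2) = q(P, 2),  m = m.
Decompose q/2: pair(N, a) = P,  2 = 2.
Bind P := pair(N, a); no other remaining equation mentions P.
Delete trivial equation 2 = 2.
Delete trivial equation m = m.
Decompose pair/2: pair(a, m) = pair(a, m),  N = Q.
Delete trivial equation pair(a, m) = pair(a, m).
Bind N := Q; no other remaining equation mentions N. Substituting into the earlier binding gives P := pair(Q, a).
Decompose g/1: pair(pair(a, d), q(g(Q), 0)) = pair(pair(a, d), q(Q, 0)).
Decompose pair/2: pair(a, d) = pair(a, d),  q(g(Q), 0) = q(Q, 0).
Delete trivial equation pair(a, d) = pair(a, d).
Decompose q/2: g(Q) = Q,  0 = 0.
Occurs check fails: Q occurs in g(Q); the equation Q = g(Q) has no finite solution.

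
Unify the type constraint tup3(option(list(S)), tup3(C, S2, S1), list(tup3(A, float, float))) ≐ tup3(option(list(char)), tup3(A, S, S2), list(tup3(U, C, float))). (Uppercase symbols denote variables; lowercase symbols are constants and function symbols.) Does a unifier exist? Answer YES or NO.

Decompose tup3/3: option(list(S)) ≐ option(list(char)),  tup3(C, S2, S1) ≐ tup3(A, S, S2),  list(tup3(A, float, float)) ≐ list(tup3(U, C, float)).
Decompose option/1: list(S) ≐ list(char).
Decompose list/1: S ≐ char.
Bind S := char; substituting into the one remaining equation that mentions S gives: tup3(C, S2, S1) ≐ tup3(A, char, S2).
Decompose tup3/3: C ≐ A,  S2 ≐ char,  S1 ≐ S2.
Bind C := A; substituting into the one remaining equation that mentions C gives: list(tup3(A, float, float)) ≐ list(tup3(U, A, float)).
Bind S2 := char; substituting into the one remaining equation that mentions S2 gives: S1 ≐ char.
Bind S1 := char; no other remaining equation mentions S1.
Decompose list/1: tup3(A, float, float) ≐ tup3(U, A, float).
Decompose tup3/3: A ≐ U,  float ≐ A,  float ≐ float.
Bind A := U; substituting into the one remaining equation that mentions A gives: float ≐ U. Substituting into the earlier binding gives C := U.
Bind U := float; no other remaining equation mentions U. Substituting into the earlier bindings gives C := float, A := float.
Delete trivial equation float ≐ float.
No equations remain and no clash or occurs-check failure arose, so a unifier exists.

YES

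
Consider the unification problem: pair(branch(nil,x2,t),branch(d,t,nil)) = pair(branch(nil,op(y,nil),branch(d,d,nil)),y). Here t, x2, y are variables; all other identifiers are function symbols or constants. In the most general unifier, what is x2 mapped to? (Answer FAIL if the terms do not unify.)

Decompose pair/2: branch(nil,x2,t) = branch(nil,op(y,nil),branch(d,d,nil)),  branch(d,t,nil) = y.
Decompose branch/3: nil = nil,  x2 = op(y,nil),  t = branch(d,d,nil).
Delete trivial equation nil = nil.
Bind x2 := op(y,nil); no other remaining equation mentions x2.
Bind t := branch(d,d,nil); substituting into the remaining equation gives: branch(d,branch(d,d,nil),nil) = y.
Bind y := branch(d,branch(d,d,nil),nil). Substituting into the earlier binding gives x2 := op(branch(d,branch(d,d,nil),nil),nil).
MGU = { x2 -> op(branch(d,branch(d,d,nil),nil),nil), t -> branch(d,d,nil), y -> branch(d,branch(d,d,nil),nil) }, so x2 -> op(branch(d,branch(d,d,nil),nil),nil).

op(branch(d,branch(d,d,nil),nil),nil)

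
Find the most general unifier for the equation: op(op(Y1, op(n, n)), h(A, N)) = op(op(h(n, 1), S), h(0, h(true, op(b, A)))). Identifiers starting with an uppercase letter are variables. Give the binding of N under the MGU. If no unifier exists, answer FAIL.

Decompose op/2: op(Y1, op(n, n)) = op(h(n, 1), S),  h(A, N) = h(0, h(true, op(b, A))).
Decompose op/2: Y1 = h(n, 1),  op(n, n) = S.
Bind Y1 := h(n, 1); no other remaining equation mentions Y1.
Bind S := op(n, n); no other remaining equation mentions S.
Decompose h/2: A = 0,  N = h(true, op(b, A)).
Bind A := 0; substituting into the remaining equation gives: N = h(true, op(b, 0)).
Bind N := h(true, op(b, 0)).
MGU = { Y1 -> h(n, 1), S -> op(n, n), A -> 0, N -> h(true, op(b, 0)) }, so N -> h(true, op(b, 0)).

h(true, op(b, 0))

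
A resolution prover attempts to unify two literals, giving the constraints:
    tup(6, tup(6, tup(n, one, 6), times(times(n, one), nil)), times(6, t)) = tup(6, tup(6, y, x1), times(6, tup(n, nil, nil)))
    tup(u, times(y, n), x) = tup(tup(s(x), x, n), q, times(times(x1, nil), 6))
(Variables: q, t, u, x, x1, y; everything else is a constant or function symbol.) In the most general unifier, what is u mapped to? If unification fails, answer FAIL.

tup(s(times(times(times(times(n, one), nil), nil), 6)), times(times(times(times(n, one), nil), nil), 6), n)

Decompose tup/3: 6 = 6,  tup(6, tup(n, one, 6), times(times(n, one), nil)) = tup(6, y, x1),  times(6, t) = times(6, tup(n, nil, nil)).
Delete trivial equation 6 = 6.
Decompose tup/3: 6 = 6,  tup(n, one, 6) = y,  times(times(n, one), nil) = x1.
Delete trivial equation 6 = 6.
Bind y := tup(n, one, 6); substituting into the one remaining equation that mentions y gives: tup(u, times(tup(n, one, 6), n), x) = tup(tup(s(x), x, n), q, times(times(x1, nil), 6)).
Bind x1 := times(times(n, one), nil); substituting into the one remaining equation that mentions x1 gives: tup(u, times(tup(n, one, 6), n), x) = tup(tup(s(x), x, n), q, times(times(times(times(n, one), nil), nil), 6)).
Decompose times/2: 6 = 6,  t = tup(n, nil, nil).
Delete trivial equation 6 = 6.
Bind t := tup(n, nil, nil); no other remaining equation mentions t.
Decompose tup/3: u = tup(s(x), x, n),  times(tup(n, one, 6), n) = q,  x = times(times(times(times(n, one), nil), nil), 6).
Bind u := tup(s(x), x, n); no other remaining equation mentions u.
Bind q := times(tup(n, one, 6), n); no other remaining equation mentions q.
Bind x := times(times(times(times(n, one), nil), nil), 6). Substituting into the earlier binding gives u := tup(s(times(times(times(times(n, one), nil), nil), 6)), times(times(times(times(n, one), nil), nil), 6), n).
MGU = { y ↦ tup(n, one, 6), x1 ↦ times(times(n, one), nil), t ↦ tup(n, nil, nil), u ↦ tup(s(times(times(times(times(n, one), nil), nil), 6)), times(times(times(times(n, one), nil), nil), 6), n), q ↦ times(tup(n, one, 6), n), x ↦ times(times(times(times(n, one), nil), nil), 6) }, so u ↦ tup(s(times(times(times(times(n, one), nil), nil), 6)), times(times(times(times(n, one), nil), nil), 6), n).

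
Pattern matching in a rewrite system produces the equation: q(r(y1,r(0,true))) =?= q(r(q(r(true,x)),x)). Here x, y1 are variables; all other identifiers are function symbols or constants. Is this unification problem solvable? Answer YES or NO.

YES

Decompose q/1: r(y1,r(0,true)) =?= r(q(r(true,x)),x).
Decompose r/2: y1 =?= q(r(true,x)),  r(0,true) =?= x.
Bind y1 := q(r(true,x)); no other remaining equation mentions y1.
Bind x := r(0,true). Substituting into the earlier binding gives y1 := q(r(true,r(0,true))).
No equations remain and no clash or occurs-check failure arose, so a unifier exists.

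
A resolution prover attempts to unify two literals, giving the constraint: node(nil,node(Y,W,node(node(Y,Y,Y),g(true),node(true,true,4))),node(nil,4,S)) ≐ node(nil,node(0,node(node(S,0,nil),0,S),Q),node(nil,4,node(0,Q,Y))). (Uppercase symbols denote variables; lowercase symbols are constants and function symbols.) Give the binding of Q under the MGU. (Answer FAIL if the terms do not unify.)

Decompose node/3: nil ≐ nil,  node(Y,W,node(node(Y,Y,Y),g(true),node(true,true,4))) ≐ node(0,node(node(S,0,nil),0,S),Q),  node(nil,4,S) ≐ node(nil,4,node(0,Q,Y)).
Delete trivial equation nil ≐ nil.
Decompose node/3: Y ≐ 0,  W ≐ node(node(S,0,nil),0,S),  node(node(Y,Y,Y),g(true),node(true,true,4)) ≐ Q.
Bind Y := 0; substituting into the 2 remaining equations that mention Y gives: node(node(0,0,0),g(true),node(true,true,4)) ≐ Q,  node(nil,4,S) ≐ node(nil,4,node(0,Q,0)).
Bind W := node(node(S,0,nil),0,S); no other remaining equation mentions W.
Bind Q := node(node(0,0,0),g(true),node(true,true,4)); substituting into the remaining equation gives: node(nil,4,S) ≐ node(nil,4,node(0,node(node(0,0,0),g(true),node(true,true,4)),0)).
Decompose node/3: nil ≐ nil,  4 ≐ 4,  S ≐ node(0,node(node(0,0,0),g(true),node(true,true,4)),0).
Delete trivial equation nil ≐ nil.
Delete trivial equation 4 ≐ 4.
Bind S := node(0,node(node(0,0,0),g(true),node(true,true,4)),0). Substituting into the earlier binding gives W := node(node(node(0,node(node(0,0,0),g(true),node(true,true,4)),0),0,nil),0,node(0,node(node(0,0,0),g(true),node(true,true,4)),0)).
MGU = { Y -> 0, W -> node(node(node(0,node(node(0,0,0),g(true),node(true,true,4)),0),0,nil),0,node(0,node(node(0,0,0),g(true),node(true,true,4)),0)), Q -> node(node(0,0,0),g(true),node(true,true,4)), S -> node(0,node(node(0,0,0),g(true),node(true,true,4)),0) }, so Q -> node(node(0,0,0),g(true),node(true,true,4)).

node(node(0,0,0),g(true),node(true,true,4))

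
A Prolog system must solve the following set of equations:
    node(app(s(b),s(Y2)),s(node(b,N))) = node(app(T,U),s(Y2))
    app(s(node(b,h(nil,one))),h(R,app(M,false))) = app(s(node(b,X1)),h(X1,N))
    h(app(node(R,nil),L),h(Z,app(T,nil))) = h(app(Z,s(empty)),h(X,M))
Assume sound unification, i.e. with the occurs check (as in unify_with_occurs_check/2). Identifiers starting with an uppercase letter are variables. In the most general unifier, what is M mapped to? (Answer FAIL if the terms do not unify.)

app(s(b),nil)

Decompose node/2: app(s(b),s(Y2)) = app(T,U),  s(node(b,N)) = s(Y2).
Decompose app/2: s(b) = T,  s(Y2) = U.
Bind T := s(b); substituting into the one remaining equation that mentions T gives: h(app(node(R,nil),L),h(Z,app(s(b),nil))) = h(app(Z,s(empty)),h(X,M)).
Bind U := s(Y2); no other remaining equation mentions U.
Decompose s/1: node(b,N) = Y2.
Bind Y2 := node(b,N); no other remaining equation mentions Y2. Substituting into the earlier binding gives U := s(node(b,N)).
Decompose app/2: s(node(b,h(nil,one))) = s(node(b,X1)),  h(R,app(M,false)) = h(X1,N).
Decompose s/1: node(b,h(nil,one)) = node(b,X1).
Decompose node/2: b = b,  h(nil,one) = X1.
Delete trivial equation b = b.
Bind X1 := h(nil,one); substituting into the one remaining equation that mentions X1 gives: h(R,app(M,false)) = h(h(nil,one),N).
Decompose h/2: R = h(nil,one),  app(M,false) = N.
Bind R := h(nil,one); substituting into the one remaining equation that mentions R gives: h(app(node(h(nil,one),nil),L),h(Z,app(s(b),nil))) = h(app(Z,s(empty)),h(X,M)).
Bind N := app(M,false); no other remaining equation mentions N. Substituting into the earlier bindings gives U := s(node(b,app(M,false))), Y2 := node(b,app(M,false)).
Decompose h/2: app(node(h(nil,one),nil),L) = app(Z,s(empty)),  h(Z,app(s(b),nil)) = h(X,M).
Decompose app/2: node(h(nil,one),nil) = Z,  L = s(empty).
Bind Z := node(h(nil,one),nil); substituting into the one remaining equation that mentions Z gives: h(node(h(nil,one),nil),app(s(b),nil)) = h(X,M).
Bind L := s(empty); no other remaining equation mentions L.
Decompose h/2: node(h(nil,one),nil) = X,  app(s(b),nil) = M.
Bind X := node(h(nil,one),nil); no other remaining equation mentions X.
Bind M := app(s(b),nil). Substituting into the earlier bindings gives U := s(node(b,app(app(s(b),nil),false))), Y2 := node(b,app(app(s(b),nil),false)), N := app(app(s(b),nil),false).
MGU = { T ↦ s(b), U ↦ s(node(b,app(app(s(b),nil),false))), Y2 ↦ node(b,app(app(s(b),nil),false)), X1 ↦ h(nil,one), R ↦ h(nil,one), N ↦ app(app(s(b),nil),false), Z ↦ node(h(nil,one),nil), L ↦ s(empty), X ↦ node(h(nil,one),nil), M ↦ app(s(b),nil) }, so M ↦ app(s(b),nil).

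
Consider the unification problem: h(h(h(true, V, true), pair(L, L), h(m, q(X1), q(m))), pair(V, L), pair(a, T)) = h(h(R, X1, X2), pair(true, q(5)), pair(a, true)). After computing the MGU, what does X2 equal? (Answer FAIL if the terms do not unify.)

h(m, q(pair(q(5), q(5))), q(m))

Decompose h/3: h(h(true, V, true), pair(L, L), h(m, q(X1), q(m))) = h(R, X1, X2),  pair(V, L) = pair(true, q(5)),  pair(a, T) = pair(a, true).
Decompose h/3: h(true, V, true) = R,  pair(L, L) = X1,  h(m, q(X1), q(m)) = X2.
Bind R := h(true, V, true); no other remaining equation mentions R.
Bind X1 := pair(L, L); substituting into the one remaining equation that mentions X1 gives: h(m, q(pair(L, L)), q(m)) = X2.
Bind X2 := h(m, q(pair(L, L)), q(m)); no other remaining equation mentions X2.
Decompose pair/2: V = true,  L = q(5).
Bind V := true; no other remaining equation mentions V. Substituting into the earlier binding gives R := h(true, true, true).
Bind L := q(5); no other remaining equation mentions L. Substituting into the earlier bindings gives X1 := pair(q(5), q(5)), X2 := h(m, q(pair(q(5), q(5))), q(m)).
Decompose pair/2: a = a,  T = true.
Delete trivial equation a = a.
Bind T := true.
MGU = { R ↦ h(true, true, true), X1 ↦ pair(q(5), q(5)), X2 ↦ h(m, q(pair(q(5), q(5))), q(m)), V ↦ true, L ↦ q(5), T ↦ true }, so X2 ↦ h(m, q(pair(q(5), q(5))), q(m)).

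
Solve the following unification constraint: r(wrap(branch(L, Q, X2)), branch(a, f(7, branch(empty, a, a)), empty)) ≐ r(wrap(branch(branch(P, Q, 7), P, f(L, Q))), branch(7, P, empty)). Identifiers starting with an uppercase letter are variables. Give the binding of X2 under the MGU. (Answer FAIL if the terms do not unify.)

Decompose r/2: wrap(branch(L, Q, X2)) ≐ wrap(branch(branch(P, Q, 7), P, f(L, Q))),  branch(a, f(7, branch(empty, a, a)), empty) ≐ branch(7, P, empty).
Decompose wrap/1: branch(L, Q, X2) ≐ branch(branch(P, Q, 7), P, f(L, Q)).
Decompose branch/3: L ≐ branch(P, Q, 7),  Q ≐ P,  X2 ≐ f(L, Q).
Bind L := branch(P, Q, 7); substituting into the one remaining equation that mentions L gives: X2 ≐ f(branch(P, Q, 7), Q).
Bind Q := P; substituting into the one remaining equation that mentions Q gives: X2 ≐ f(branch(P, P, 7), P). Substituting into the earlier binding gives L := branch(P, P, 7).
Bind X2 := f(branch(P, P, 7), P); no other remaining equation mentions X2.
Decompose branch/3: a ≐ 7,  f(7, branch(empty, a, a)) ≐ P,  empty ≐ empty.
Clash: constants a and 7 differ; no unifier exists.

FAIL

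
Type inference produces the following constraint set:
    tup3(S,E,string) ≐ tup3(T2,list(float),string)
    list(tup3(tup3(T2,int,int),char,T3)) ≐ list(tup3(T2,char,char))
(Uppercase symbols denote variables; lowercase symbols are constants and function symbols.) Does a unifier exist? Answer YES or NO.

NO

Decompose tup3/3: S ≐ T2,  E ≐ list(float),  string ≐ string.
Bind S := T2; no other remaining equation mentions S.
Bind E := list(float); no other remaining equation mentions E.
Delete trivial equation string ≐ string.
Decompose list/1: tup3(tup3(T2,int,int),char,T3) ≐ tup3(T2,char,char).
Decompose tup3/3: tup3(T2,int,int) ≐ T2,  char ≐ char,  T3 ≐ char.
Occurs check fails: T2 occurs in tup3(T2,int,int); the equation T2 ≐ tup3(T2,int,int) has no finite solution.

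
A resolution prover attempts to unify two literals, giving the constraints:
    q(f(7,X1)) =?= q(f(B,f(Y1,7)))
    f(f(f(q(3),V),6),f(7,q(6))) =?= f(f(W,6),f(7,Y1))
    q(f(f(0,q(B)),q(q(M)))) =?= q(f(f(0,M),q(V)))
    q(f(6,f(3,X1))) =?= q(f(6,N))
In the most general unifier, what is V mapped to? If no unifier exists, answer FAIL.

q(q(7))

Decompose q/1: f(7,X1) =?= f(B,f(Y1,7)).
Decompose f/2: 7 =?= B,  X1 =?= f(Y1,7).
Bind B := 7; substituting into the one remaining equation that mentions B gives: q(f(f(0,q(7)),q(q(M)))) =?= q(f(f(0,M),q(V))).
Bind X1 := f(Y1,7); substituting into the one remaining equation that mentions X1 gives: q(f(6,f(3,f(Y1,7)))) =?= q(f(6,N)).
Decompose f/2: f(f(q(3),V),6) =?= f(W,6),  f(7,q(6)) =?= f(7,Y1).
Decompose f/2: f(q(3),V) =?= W,  6 =?= 6.
Bind W := f(q(3),V); no other remaining equation mentions W.
Delete trivial equation 6 =?= 6.
Decompose f/2: 7 =?= 7,  q(6) =?= Y1.
Delete trivial equation 7 =?= 7.
Bind Y1 := q(6); substituting into the one remaining equation that mentions Y1 gives: q(f(6,f(3,f(q(6),7)))) =?= q(f(6,N)). Substituting into the earlier binding gives X1 := f(q(6),7).
Decompose q/1: f(f(0,q(7)),q(q(M))) =?= f(f(0,M),q(V)).
Decompose f/2: f(0,q(7)) =?= f(0,M),  q(q(M)) =?= q(V).
Decompose f/2: 0 =?= 0,  q(7) =?= M.
Delete trivial equation 0 =?= 0.
Bind M := q(7); substituting into the one remaining equation that mentions M gives: q(q(q(7))) =?= q(V).
Decompose q/1: q(q(7)) =?= V.
Bind V := q(q(7)); no other remaining equation mentions V. Substituting into the earlier binding gives W := f(q(3),q(q(7))).
Decompose q/1: f(6,f(3,f(q(6),7))) =?= f(6,N).
Decompose f/2: 6 =?= 6,  f(3,f(q(6),7)) =?= N.
Delete trivial equation 6 =?= 6.
Bind N := f(3,f(q(6),7)).
MGU = { B := 7, X1 := f(q(6),7), W := f(q(3),q(q(7))), Y1 := q(6), M := q(7), V := q(q(7)), N := f(3,f(q(6),7)) }, so V := q(q(7)).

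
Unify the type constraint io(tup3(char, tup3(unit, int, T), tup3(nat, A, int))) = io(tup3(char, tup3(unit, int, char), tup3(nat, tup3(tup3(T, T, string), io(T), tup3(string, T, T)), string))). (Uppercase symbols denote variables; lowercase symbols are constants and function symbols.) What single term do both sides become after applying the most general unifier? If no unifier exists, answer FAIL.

Decompose io/1: tup3(char, tup3(unit, int, T), tup3(nat, A, int)) = tup3(char, tup3(unit, int, char), tup3(nat, tup3(tup3(T, T, string), io(T), tup3(string, T, T)), string)).
Decompose tup3/3: char = char,  tup3(unit, int, T) = tup3(unit, int, char),  tup3(nat, A, int) = tup3(nat, tup3(tup3(T, T, string), io(T), tup3(string, T, T)), string).
Delete trivial equation char = char.
Decompose tup3/3: unit = unit,  int = int,  T = char.
Delete trivial equation unit = unit.
Delete trivial equation int = int.
Bind T := char; substituting into the remaining equation gives: tup3(nat, A, int) = tup3(nat, tup3(tup3(char, char, string), io(char), tup3(string, char, char)), string).
Decompose tup3/3: nat = nat,  A = tup3(tup3(char, char, string), io(char), tup3(string, char, char)),  int = string.
Delete trivial equation nat = nat.
Bind A := tup3(tup3(char, char, string), io(char), tup3(string, char, char)); no other remaining equation mentions A.
Clash: constants int and string differ; no unifier exists.

FAIL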